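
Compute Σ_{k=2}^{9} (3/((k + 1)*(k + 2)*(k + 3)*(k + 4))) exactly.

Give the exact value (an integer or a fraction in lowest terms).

Σ = 23/1430

Ratio r(k) = (k + 1)/(k + 5).
A = k + 1, B = k + 5, C = 1.
Set up (k + 1)·f(k+1) − (k + 4)·f(k) − (1) = 0.
deg f ≤ 3 (via 1,1,0).
A polynomial solution: f(k) = k*(k**2 + 6*k + 11)/18.
Then R = B(k−1)f/C = k*(k + 4)*(k**2 + 6*k + 11)/18, so s_k = R(k)·t_k = k*(k**2 + 6*k + 11)/(6*(k + 1)*(k + 2)*(k + 3)).
Check: Δs_k = 3/(k**4 + 10*k**3 + 35*k**2 + 50*k + 24). ✓
Sum = s_(10) − s_(2); s_(10) = 95/572, s_(2) = 3/20 ⇒ 23/1430.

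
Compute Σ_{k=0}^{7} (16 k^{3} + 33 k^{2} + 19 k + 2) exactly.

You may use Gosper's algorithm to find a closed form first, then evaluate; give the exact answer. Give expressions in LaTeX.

Σ = 17712

r(k) = (16*k**3 + 81*k**2 + 133*k + 70)/(16*k**3 + 33*k**2 + 19*k + 2) after simplifying.
Factor: A=1; B=1; C=k**3 + 33*k**2/16 + 19*k/16 + 1/8.
Need (1)·f(k+1) − (1)·f(k) = k**3 + 33*k**2/16 + 19*k/16 + 1/8.
Degrees (0,0,3) ⇒ d ≤ 4.
Match coefficients ⇒ f(k) = k*(k + 1)*(4*k**2 - k - 2)/16.
R(k) = B(k−1)·f(k)/C(k) = k*(4*k**2 - k - 2)/(16*k**2 + 17*k + 2); s_k = R·t_k = k*(4*k**3 + 3*k**2 - 3*k - 2).
Verify: 16*k**3 + 33*k**2 + 19*k + 2 matches t_k.
Sum = s_(8) − s_(0); s_(8) = 17712, s_(0) = 0 ⇒ 17712.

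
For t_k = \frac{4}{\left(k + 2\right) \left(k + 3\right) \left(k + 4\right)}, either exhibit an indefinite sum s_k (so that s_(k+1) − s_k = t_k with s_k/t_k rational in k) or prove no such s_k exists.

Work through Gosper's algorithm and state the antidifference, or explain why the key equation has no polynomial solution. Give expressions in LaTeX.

Ratio r(k) = (k + 2)/(k + 5).
So A=k + 2 and B=k + 5, with C=1.
Solve (k + 2)·f(k+1) − (k + 4)·f(k) = 1.
d = 2 from the (1,1,0) case.
Match coefficients ⇒ f(k) = k*(k + 5)/12.
R(k) = B(k−1)·f(k)/C(k) = k*(k + 4)*(k + 5)/12; s_k = R·t_k = k*(k + 5)/(3*(k + 2)*(k + 3)).
Check: Δs_k = 4/(k**3 + 9*k**2 + 26*k + 24). ✓

s_k = \frac{k \left(k + 5\right)}{3 \left(k + 2\right) \left(k + 3\right)}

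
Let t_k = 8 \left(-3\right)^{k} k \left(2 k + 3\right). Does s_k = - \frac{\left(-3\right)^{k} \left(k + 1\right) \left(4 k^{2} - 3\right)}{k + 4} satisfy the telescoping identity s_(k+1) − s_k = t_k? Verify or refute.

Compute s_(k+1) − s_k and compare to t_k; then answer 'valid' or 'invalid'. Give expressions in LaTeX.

Invalid: residual \frac{\left(-3\right)^{k + 1} \left(16 k^{3} + 92 k^{2} + 96 k - 3\right)}{k^{2} + 9 k + 20} ≠ 0.

s_(k+1) = 3*(-3)**k*(k + 2)*(4*(k + 1)**2 - 3)/(k + 5)
s_(k+1) − s_k = (-3)**k*(16*k**4 + 120*k**3 + 260*k**2 + 192*k + 9)/(k**2 + 9*k + 20)
(s_(k+1) − s_k) − t_k = (-3)**(k + 1)*(16*k**3 + 92*k**2 + 96*k - 3)/(k**2 + 9*k + 20)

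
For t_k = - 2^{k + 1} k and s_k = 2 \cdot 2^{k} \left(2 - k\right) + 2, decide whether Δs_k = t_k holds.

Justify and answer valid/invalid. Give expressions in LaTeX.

s_(k+1) = 2*2**(k + 1)*(1 - k) + 2
s_(k+1) − s_k = -2**(k + 1)*k
(s_(k+1) − s_k) − t_k = 0

valid (s_(k+1) − s_k reduces to t_k)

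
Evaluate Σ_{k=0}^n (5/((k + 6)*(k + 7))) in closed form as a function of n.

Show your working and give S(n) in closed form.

Ratio r(k) = (k + 6)/(k + 8).
Gosper form: A/B · C(k+1)/C(k) with A=k + 6, B=k + 8, C=1.
Need (k + 6)·f(k+1) − (k + 7)·f(k) = 1.
d = 1 from the (1,1,0) case.
Coefficient equations give f(k) = k/6.
R(k) = B(k−1)·f(k)/C(k) = k*(k + 7)/6; s_k = R·t_k = 5*k/(6*(k + 6)).
Check: Δs_k = 5/(k**2 + 13*k + 42). ✓
s_(n+1) = 5*(n + 1)/(6*(n + 7)) and s_(0) = 0, so S(n) = 5*(n + 1)/(6*(n + 7)).

S(n) = 5*(n + 1)/(6*(n + 7))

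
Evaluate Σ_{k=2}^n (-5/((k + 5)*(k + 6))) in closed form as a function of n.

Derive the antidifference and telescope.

S(n) = 5*(1 - n)/(7*(n + 6))

The ratio is (k + 5)/(k + 7).
Normal form (A,B,C) = (k + 5, k + 7, 1).
Need (k + 5)·f(k+1) − (k + 6)·f(k) = 1.
deg f ≤ 1 (via 1,1,0).
Solve for f: f(k) = k/5 (degree 1 ≤ 1).
So s_k = (B(k−1)f/C)·t_k = (k*(k + 6)/5)·t_k = -k/(k + 5).
Δs = -5/(k**2 + 11*k + 30), as required.
Evaluate: s_(n+1) = (-n - 1)/(n + 6); subtract s_(2) = -2/7 ⇒ S(n) = 5*(1 - n)/(7*(n + 6)).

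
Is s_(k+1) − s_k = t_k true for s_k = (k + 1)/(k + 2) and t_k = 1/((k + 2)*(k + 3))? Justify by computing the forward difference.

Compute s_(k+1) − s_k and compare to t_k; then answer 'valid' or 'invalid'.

valid; difference matches t_k

s_(k+1) = (k + 2)/(k + 3)
s_(k+1) − s_k = 1/(k**2 + 5*k + 6)
(s_(k+1) − s_k) − t_k = 0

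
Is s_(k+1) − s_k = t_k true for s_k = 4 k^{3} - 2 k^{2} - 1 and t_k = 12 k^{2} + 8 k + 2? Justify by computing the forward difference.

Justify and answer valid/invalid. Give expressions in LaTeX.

valid (s_(k+1) − s_k reduces to t_k)

s_(k+1) = 4*(k + 1)**3 - 2*(k + 1)**2 - 1
s_(k+1) − s_k = 12*k**2 + 8*k + 2
(s_(k+1) − s_k) − t_k = 0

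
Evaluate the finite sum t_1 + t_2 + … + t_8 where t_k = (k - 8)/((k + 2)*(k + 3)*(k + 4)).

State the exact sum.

Ratio r(k) = (k - 7)*(k + 2)/((k - 8)*(k + 5)).
Normal form (A,B,C) = (k + 2, k + 5, k - 8).
Solve (k + 2)·f(k+1) − (k + 4)·f(k) = k - 8.
Bound: deg f ≤ 2.
Solve for f: f(k) = -k*(k + 7)/2 (degree 2 ≤ 2).
Certificate R = B(k−1)f/C = -k*(k + 4)*(k + 7)/(2*(k - 8)) gives s_k = k*(-k - 7)/(2*(k + 2)*(k + 3)).
Δs = (k - 8)/(k**3 + 9*k**2 + 26*k + 24), as required.
Sum = s_(9) − s_(1); s_(9) = -6/11, s_(1) = -1/3 ⇒ -7/33.

Σ = -7/33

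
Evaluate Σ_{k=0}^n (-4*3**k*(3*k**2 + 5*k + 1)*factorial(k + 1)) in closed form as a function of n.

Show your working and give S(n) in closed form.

S(n) = -12*3**n*n*factorial(n + 2) - 4

The ratio is 3*(3*k**3 + 17*k**2 + 31*k + 18)/(3*k**2 + 5*k + 1).
Take A(k)=3*k + 6, B(k)=1, C(k)=k**2 + 5*k/3 + 1/3.
f must satisfy (3*k + 6)·f(k+1) − (1)·f(k) = k**2 + 5*k/3 + 1/3.
deg f ≤ 1 (via 1,0,2).
A polynomial solution: f(k) = (k - 1)/3.
Certificate R = B(k−1)f/C = (k - 1)/(3*k**2 + 5*k + 1) gives s_k = -4*3**k*(k - 1)*factorial(k + 1).
Check: Δs_k = -4*3**k*(3*k**2 + 5*k + 1)*factorial(k + 1). ✓
Σ_(k=0)^n t_k = s_(n+1) − s_(0) = (-12*3**n*n*factorial(n + 2)) − (4), i.e. -12*3**n*n*factorial(n + 2) - 4.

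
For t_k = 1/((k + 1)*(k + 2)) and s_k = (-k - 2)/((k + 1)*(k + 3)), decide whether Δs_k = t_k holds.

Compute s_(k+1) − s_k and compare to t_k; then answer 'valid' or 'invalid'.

s_(k+1) = (-k - 3)/((k + 2)*(k + 4))
s_(k+1) − s_k = (k**2 + 5*k + 7)/(k**4 + 10*k**3 + 35*k**2 + 50*k + 24)
(s_(k+1) − s_k) − t_k = (-2*k - 5)/(k**4 + 10*k**3 + 35*k**2 + 50*k + 24)

Invalid: residual (-2*k - 5)/(k**4 + 10*k**3 + 35*k**2 + 50*k + 24) ≠ 0.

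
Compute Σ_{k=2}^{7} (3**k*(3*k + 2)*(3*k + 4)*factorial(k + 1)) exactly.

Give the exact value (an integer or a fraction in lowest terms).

Ratio r(k) = 3*(k + 2)*(3*k + 5)*(3*k + 7)/((3*k + 2)*(3*k + 4)).
Normal form (A,B,C) = (3*k + 6, 1, k**2 + 2*k + 8/9).
Solve (3*k + 6)·f(k+1) − (1)·f(k) = k**2 + 2*k + 8/9.
From deg A=1, deg B=0, deg C=2: d=1.
Match coefficients ⇒ f(k) = (3*k - 2)/9.
Certificate R = B(k−1)f/C = (3*k - 2)/((3*k + 2)*(3*k + 4)) gives s_k = 3**k*(3*k - 2)*factorial(k + 1).
s_(k+1) − s_k = 3**k*(3*k + 2)*(3*k + 4)*factorial(k + 1) = t_k.
Telescoping: Σ = s_(8) − s_(2) = 52378824960 − (216) = 52378824744.

Σ = 52378824744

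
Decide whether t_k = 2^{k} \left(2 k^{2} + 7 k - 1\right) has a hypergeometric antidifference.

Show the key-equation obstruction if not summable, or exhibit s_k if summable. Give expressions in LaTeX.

The ratio is 2*(2*k**2 + 11*k + 8)/(2*k**2 + 7*k - 1).
Gosper form: A/B · C(k+1)/C(k) with A=2, B=1, C=k**2 + 7*k/2 - 1/2.
Need (2)·f(k+1) − (1)·f(k) = k**2 + 7*k/2 - 1/2.
d = 2 from the (0,0,2) case.
A polynomial solution: f(k) = (k + 1)*(2*k - 3)/2.
So s_k = (B(k−1)f/C)·t_k = ((k + 1)*(2*k - 3)/(2*k**2 + 7*k - 1))·t_k = 2**k*(2*k**2 - k - 3).
Verify: 2**k*(2*k**2 + 7*k - 1) matches t_k.

Yes. s_k = 2^{k} \left(2 k^{2} - k - 3\right).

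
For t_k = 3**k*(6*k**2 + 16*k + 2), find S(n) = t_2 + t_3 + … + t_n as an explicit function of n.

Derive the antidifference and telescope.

Step 1: r(k) = 3*(3*k**2 + 14*k + 12)/(3*k**2 + 8*k + 1).
Factor: A=3; B=1; C=k**2 + 8*k/3 + 1/3.
Need (3)·f(k+1) − (1)·f(k) = k**2 + 8*k/3 + 1/3.
Bound: deg f ≤ 2.
Match coefficients ⇒ f(k) = (k - 1)*(3*k + 2)/6.
Certificate R = B(k−1)f/C = (k - 1)*(3*k + 2)/(2*(3*k**2 + 8*k + 1)) gives s_k = 3**k*(3*k**2 - k - 2).
s_(k+1) − s_k = 3**k*(6*k**2 + 16*k + 2) = t_k.
Telescope: S(n) = s_(n+1) − s_(2) = 3**(n + 1)*n*(3*n + 5) − (72) = 9*3**n*n**2 + 15*3**n*n - 72.

S(n) = 9*3**n*n**2 + 15*3**n*n - 72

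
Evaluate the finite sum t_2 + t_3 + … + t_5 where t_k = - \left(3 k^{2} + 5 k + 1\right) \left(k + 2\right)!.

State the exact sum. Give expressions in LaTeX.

Σ = -564432

r(k) = (k + 3)*(5*k + 3*(k + 1)**2 + 6)/(3*k**2 + 5*k + 1) after simplifying.
Normal form (A,B,C) = (k + 3, 1, k**2 + 5*k/3 + 1/3).
f must satisfy (k + 3)·f(k+1) − (1)·f(k) = k**2 + 5*k/3 + 1/3.
Degrees (1,0,2) ⇒ d ≤ 1.
Coefficient equations give f(k) = (3*k - 4)/3.
R(k) = B(k−1)·f(k)/C(k) = (3*k - 4)/(3*k**2 + 5*k + 1); s_k = R·t_k = -(3*k - 4)*factorial(k + 2).
Δs = -(3*k**2 + 5*k + 1)*factorial(k + 2), as required.
Telescoping: Σ = s_(6) − s_(2) = -564480 − (-48) = -564432.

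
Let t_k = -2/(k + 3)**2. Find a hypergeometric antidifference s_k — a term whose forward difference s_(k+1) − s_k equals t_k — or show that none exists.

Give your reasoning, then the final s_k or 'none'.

Step 1: r(k) = (k + 3)**2/(k + 4)**2.
Take A(k)=k**2 + 6*k + 9, B(k)=k**2 + 8*k + 16, C(k)=1.
f must satisfy (k**2 + 6*k + 9)·f(k+1) − (k**2 + 6*k + 9)·f(k) = 1.
Degrees (2,2,0) ⇒ d ≤ 0.
f = c0 ⇒ A·f(k+1) − B(k−1)·f(k) − C = -1. The system {-1 = 0} is inconsistent; no antidifference.

no hypergeometric antidifference exists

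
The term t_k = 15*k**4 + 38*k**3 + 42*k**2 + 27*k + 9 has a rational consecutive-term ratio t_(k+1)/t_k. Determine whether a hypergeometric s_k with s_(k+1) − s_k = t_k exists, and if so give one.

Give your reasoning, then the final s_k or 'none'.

s_k = k*(3*k**4 + 2*k**3 + 2*k + 2)

Compute t_(k+1)/t_k: get (15*k**4 + 98*k**3 + 246*k**2 + 285*k + 131)/(15*k**4 + 38*k**3 + 42*k**2 + 27*k + 9).
Gosper form: A/B · C(k+1)/C(k) with A=1, B=1, C=k**4 + 38*k**3/15 + 14*k**2/5 + 9*k/5 + 3/5.
Need (1)·f(k+1) − (1)·f(k) = k**4 + 38*k**3/15 + 14*k**2/5 + 9*k/5 + 3/5.
Degrees (0,0,4) ⇒ d ≤ 5.
Coefficient equations give f(k) = k*(3*k**4 + 2*k**3 + 2*k + 2)/15.
Get s_k = R·t_k = k*(3*k**4 + 2*k**3 + 2*k + 2) with R(k) = B(k−1)f(k)/C(k) = k*(3*k**4 + 2*k**3 + 2*k + 2)/(15*k**4 + 38*k**3 + 42*k**2 + 27*k + 9).
Check: Δs_k = 15*k**4 + 38*k**3 + 42*k**2 + 27*k + 9. ✓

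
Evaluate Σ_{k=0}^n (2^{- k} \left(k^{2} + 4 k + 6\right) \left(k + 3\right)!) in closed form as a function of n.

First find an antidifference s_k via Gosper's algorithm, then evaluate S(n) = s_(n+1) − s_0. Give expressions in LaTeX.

Step 1: r(k) = (k + 4)*(4*k + (k + 1)**2 + 10)/(2*(k**2 + 4*k + 6)).
Factor: A=k/2 + 2; B=1; C=k**2 + 4*k + 6.
f must satisfy (k/2 + 2)·f(k+1) − (1)·f(k) = k**2 + 4*k + 6.
Bound: deg f ≤ 1.
Solving with deg f ≤ 1: f(k) = 2*(k + 1).
Get s_k = R·t_k = 2**(1 - k)*(k + 1)*factorial(k + 3) with R(k) = B(k−1)f(k)/C(k) = 2*(k + 1)/(k**2 + 4*k + 6).
Check: Δs_k = (k**2 + 4*k + 6)*factorial(k + 3)/2**k. ✓
s_(n+1) = (n + 2)*factorial(n + 4)/2**n and s_(0) = 12, so S(n) = -12 + n*factorial(n + 4)/2**n + 2*factorial(n + 4)/2**n.

S(n) = -12 + 2^{- n} n \left(n + 4\right)! + 2 \cdot 2^{- n} \left(n + 4\right)!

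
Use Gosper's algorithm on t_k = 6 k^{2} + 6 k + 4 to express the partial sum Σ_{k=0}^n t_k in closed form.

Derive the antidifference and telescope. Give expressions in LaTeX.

Compute t_(k+1)/t_k: get (3*k**2 + 9*k + 8)/(3*k**2 + 3*k + 2).
Gosper form: A/B · C(k+1)/C(k) with A=1, B=1, C=k**2 + k + 2/3.
Key eq: (1)·f(k+1) = (1)·f(k) + (k**2 + k + 2/3).
Bound: deg f ≤ 3.
A polynomial solution: f(k) = k*(k**2 + 1)/3.
Certificate R = B(k−1)f/C = k*(k**2 + 1)/(3*k**2 + 3*k + 2) gives s_k = 2*k*(k**2 + 1).
s_(k+1) − s_k = 6*k**2 + 6*k + 4 = t_k.
Telescope: S(n) = s_(n+1) − s_(0) = 2*n**3 + 6*n**2 + 8*n + 4 − (0) = 2*n**3 + 6*n**2 + 8*n + 4.

S(n) = 2 n^{3} + 6 n^{2} + 8 n + 4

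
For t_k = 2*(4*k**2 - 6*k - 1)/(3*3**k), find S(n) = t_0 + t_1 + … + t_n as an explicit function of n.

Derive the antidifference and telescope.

Step 1: r(k) = (4*k**2 + 2*k - 3)/(3*(4*k**2 - 6*k - 1)).
Factor: A=1/3; B=1; C=k**2 - 3*k/2 - 1/4.
Need (1/3)·f(k+1) − (1)·f(k) = k**2 - 3*k/2 - 1/4.
d = 2 from the (0,0,2) case.
Coefficient equations give f(k) = -3*k*(2*k - 1)/4.
Certificate R = B(k−1)f/C = -3*k*(2*k - 1)/(4*k**2 - 6*k - 1) gives s_k = 2*k*(1 - 2*k)/3**k.
Δs = 2*(4*k**2 - 6*k - 1)/(3*3**k), as required.
Telescope: S(n) = s_(n+1) − s_(0) = 2*3**(-n - 1)*(-2*n**2 - 3*n - 1) − (0) = 2*3**(-n - 1)*(-2*n**2 - 3*n - 1).

S(n) = 2*3**(-n - 1)*(-2*n**2 - 3*n - 1)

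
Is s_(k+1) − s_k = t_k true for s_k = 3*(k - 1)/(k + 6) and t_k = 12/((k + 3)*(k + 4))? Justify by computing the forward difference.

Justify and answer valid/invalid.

s_(k+1) = 3*k/(k + 7)
s_(k+1) − s_k = 21/(k**2 + 13*k + 42)
(s_(k+1) − s_k) − t_k = 9*(k**2 - k - 28)/(k**4 + 20*k**3 + 145*k**2 + 450*k + 504)

Invalid: residual 9*(k**2 - k - 28)/(k**4 + 20*k**3 + 145*k**2 + 450*k + 504) ≠ 0.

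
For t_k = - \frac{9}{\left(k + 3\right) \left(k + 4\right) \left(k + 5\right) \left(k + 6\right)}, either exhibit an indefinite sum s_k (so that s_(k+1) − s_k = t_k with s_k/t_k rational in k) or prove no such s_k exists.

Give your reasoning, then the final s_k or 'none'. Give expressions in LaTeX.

The ratio is (k + 3)/(k + 7).
A = k + 3, B = k + 7, C = 1.
Solve (k + 3)·f(k+1) − (k + 6)·f(k) = 1.
From deg A=1, deg B=1, deg C=0: d=3.
Coefficient equations give f(k) = k*(k**2 + 12*k + 47)/180.
R(k) = B(k−1)·f(k)/C(k) = k*(k + 6)*(k**2 + 12*k + 47)/180; s_k = R·t_k = k*(-k**2 - 12*k - 47)/(20*(k + 3)*(k + 4)*(k + 5)).
Δs = -9/(k**4 + 18*k**3 + 119*k**2 + 342*k + 360), as required.

s_k = \frac{k \left(- k^{2} - 12 k - 47\right)}{20 \left(k + 3\right) \left(k + 4\right) \left(k + 5\right)}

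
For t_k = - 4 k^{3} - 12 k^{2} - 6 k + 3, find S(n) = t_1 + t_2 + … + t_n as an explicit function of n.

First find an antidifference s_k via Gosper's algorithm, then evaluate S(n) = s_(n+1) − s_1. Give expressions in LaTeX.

Compute t_(k+1)/t_k: get (4*k**3 + 24*k**2 + 42*k + 19)/(4*k**3 + 12*k**2 + 6*k - 3).
Gosper form: A/B · C(k+1)/C(k) with A=1, B=1, C=k**3 + 3*k**2 + 3*k/2 - 3/4.
Set up (1)·f(k+1) − (1)·f(k) − (k**3 + 3*k**2 + 3*k/2 - 3/4) = 0.
Degrees (0,0,3) ⇒ d ≤ 4.
Solve for f: f(k) = k*(k + 2)*(k**2 - 2)/4 (degree 4 ≤ 4).
Then R = B(k−1)f/C = k*(k + 2)*(k**2 - 2)/(4*k**3 + 12*k**2 + 6*k - 3), so s_k = R(k)·t_k = k*(-k**3 - 2*k**2 + 2*k + 4).
Δs = -4*k**3 - 12*k**2 - 6*k + 3, as required.
s_(n+1) = -n**4 - 6*n**3 - 10*n**2 - 2*n + 3 and s_(1) = 3, so S(n) = n*(-n**3 - 6*n**2 - 10*n - 2).

S(n) = n \left(- n^{3} - 6 n^{2} - 10 n - 2\right)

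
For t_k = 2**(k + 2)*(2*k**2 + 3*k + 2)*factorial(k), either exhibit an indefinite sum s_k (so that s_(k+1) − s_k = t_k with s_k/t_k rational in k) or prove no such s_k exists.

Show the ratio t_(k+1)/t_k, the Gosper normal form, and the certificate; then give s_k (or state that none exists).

s_k = 2**(k + 2)*k*factorial(k)

Compute t_(k+1)/t_k: get 2*(2*k**3 + 9*k**2 + 14*k + 7)/(2*k**2 + 3*k + 2).
Factor: A=2*k + 2; B=1; C=k**2 + 3*k/2 + 1.
Solve (2*k + 2)·f(k+1) − (1)·f(k) = k**2 + 3*k/2 + 1.
From deg A=1, deg B=0, deg C=2: d=1.
Coefficient equations give f(k) = k/2.
Get s_k = R·t_k = 2**(k + 2)*k*factorial(k) with R(k) = B(k−1)f(k)/C(k) = k/(2*k**2 + 3*k + 2).
s_(k+1) − s_k = 2**(k + 2)*(2*k**2 + 3*k + 2)*factorial(k) = t_k.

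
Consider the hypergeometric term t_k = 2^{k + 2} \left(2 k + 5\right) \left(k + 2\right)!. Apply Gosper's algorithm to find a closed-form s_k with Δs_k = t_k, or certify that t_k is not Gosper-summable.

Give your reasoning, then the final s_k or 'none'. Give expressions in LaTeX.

s_k = 2^{k + 2} \left(k + 2\right)!

r(k) = 2*(k + 3)*(2*k + 7)/(2*k + 5) after simplifying.
So A=2*k + 6 and B=1, with C=k + 5/2.
f must satisfy (2*k + 6)·f(k+1) − (1)·f(k) = k + 5/2.
From deg A=1, deg B=0, deg C=1: d=0.
Match coefficients ⇒ f(k) = 1/2.
Then R = B(k−1)f/C = 1/(2*k + 5), so s_k = R(k)·t_k = 2**(k + 2)*factorial(k + 2).
Check: Δs_k = 2**(k + 2)*(2*k + 5)*factorial(k + 2). ✓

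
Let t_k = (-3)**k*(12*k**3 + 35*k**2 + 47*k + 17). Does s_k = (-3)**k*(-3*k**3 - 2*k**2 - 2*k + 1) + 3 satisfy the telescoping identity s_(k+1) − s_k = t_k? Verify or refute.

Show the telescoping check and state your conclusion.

Valid — Δs_k = t_k.

s_(k+1) = 3*(-3)**k*(2*k + 3*(k + 1)**3 + 2*(k + 1)**2 + 1) + 3
s_(k+1) − s_k = (-3)**k*(12*k**3 + 35*k**2 + 47*k + 17)
(s_(k+1) − s_k) − t_k = 0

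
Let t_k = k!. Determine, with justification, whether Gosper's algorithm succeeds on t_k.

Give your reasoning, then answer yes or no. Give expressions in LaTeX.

No. Not Gosper-summable.

Step 1: r(k) = k + 1.
Gosper form: A/B · C(k+1)/C(k) with A=k + 1, B=1, C=1.
Solve (k + 1)·f(k+1) − (1)·f(k) = 1.
From deg A=1, deg B=0, deg C=0: d=-1.
deg f ≤ -1 is impossible — no certificate.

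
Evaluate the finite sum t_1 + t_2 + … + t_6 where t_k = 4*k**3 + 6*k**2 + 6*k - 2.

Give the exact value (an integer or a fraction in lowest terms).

The ratio is (2*k**3 + 9*k**2 + 15*k + 7)/(2*k**3 + 3*k**2 + 3*k - 1).
Take A(k)=1, B(k)=1, C(k)=k**3 + 3*k**2/2 + 3*k/2 - 1/2.
Set up (1)·f(k+1) − (1)·f(k) − (k**3 + 3*k**2/2 + 3*k/2 - 1/2) = 0.
From deg A=0, deg B=0, deg C=3: d=4.
A polynomial solution: f(k) = k*(k**3 + k - 4)/4.
Then R = B(k−1)f/C = k*(k**3 + k - 4)/(2*(2*k**3 + 3*k**2 + 3*k - 1)), so s_k = R(k)·t_k = k*(k**3 + k - 4).
Verify: 4*k**3 + 6*k**2 + 6*k - 2 matches t_k.
Telescoping: Σ = s_(7) − s_(1) = 2422 − (-2) = 2424.

Σ = 2424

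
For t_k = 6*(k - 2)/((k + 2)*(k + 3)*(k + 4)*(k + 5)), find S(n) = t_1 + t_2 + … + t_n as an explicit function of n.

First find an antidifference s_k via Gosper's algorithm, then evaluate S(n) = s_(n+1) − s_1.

S(n) = n*(n**2 + 12*n - 133)/(60*(n**3 + 12*n**2 + 47*n + 60))

The ratio is (k - 1)*(k + 2)/((k - 2)*(k + 6)).
Normal form (A,B,C) = (k + 2, k + 6, k - 2).
Set up (k + 2)·f(k+1) − (k + 5)·f(k) − (k - 2) = 0.
deg f ≤ 3 (via 1,1,1).
A polynomial solution: f(k) = -k*(k**2 + 9*k + 62)/72.
So s_k = (B(k−1)f/C)·t_k = (-k*(k + 5)*(k**2 + 9*k + 62)/(72*(k - 2)))·t_k = k*(-k**2 - 9*k - 62)/(12*(k + 2)*(k + 3)*(k + 4)).
Δs = 6*(k - 2)/(k**4 + 14*k**3 + 71*k**2 + 154*k + 120), as required.
Σ_(k=1)^n t_k = s_(n+1) − s_(1) = ((-n**3 - 12*n**2 - 83*n - 72)/(12*(n**3 + 12*n**2 + 47*n + 60))) − (-1/10), i.e. n*(n**2 + 12*n - 133)/(60*(n**3 + 12*n**2 + 47*n + 60)).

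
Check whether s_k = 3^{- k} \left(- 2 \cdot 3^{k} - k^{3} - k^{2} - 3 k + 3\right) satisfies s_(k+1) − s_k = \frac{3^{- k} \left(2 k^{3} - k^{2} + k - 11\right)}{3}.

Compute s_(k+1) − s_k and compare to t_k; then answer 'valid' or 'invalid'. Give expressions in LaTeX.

valid (s_(k+1) − s_k reduces to t_k)

s_(k+1) = (-6*3**k - 3*k - (k + 1)**3 - (k + 1)**2)/(3*3**k)
s_(k+1) − s_k = (2*k**3 - k**2 + k - 11)/(3*3**k)
(s_(k+1) − s_k) − t_k = 0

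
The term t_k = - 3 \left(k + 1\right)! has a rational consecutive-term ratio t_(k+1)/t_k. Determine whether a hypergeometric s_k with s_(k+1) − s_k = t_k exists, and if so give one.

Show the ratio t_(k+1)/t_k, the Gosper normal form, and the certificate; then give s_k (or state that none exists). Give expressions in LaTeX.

r(k) = k + 2 after simplifying.
A = k + 2, B = 1, C = 1.
Key eq: (k + 2)·f(k+1) = (1)·f(k) + (1).
d = -1 from the (1,0,0) case.
deg f ≤ -1 is impossible — no certificate.

none (Gosper's algorithm certifies no s_k)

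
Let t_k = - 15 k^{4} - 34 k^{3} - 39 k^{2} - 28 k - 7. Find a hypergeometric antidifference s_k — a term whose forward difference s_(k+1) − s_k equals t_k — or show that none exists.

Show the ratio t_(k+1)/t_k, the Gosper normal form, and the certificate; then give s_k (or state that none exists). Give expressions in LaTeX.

Step 1: r(k) = (15*k**4 + 94*k**3 + 231*k**2 + 268*k + 123)/(15*k**4 + 34*k**3 + 39*k**2 + 28*k + 7).
So A=1 and B=1, with C=k**4 + 34*k**3/15 + 13*k**2/5 + 28*k/15 + 7/15.
f must satisfy (1)·f(k+1) − (1)·f(k) = k**4 + 34*k**3/15 + 13*k**2/5 + 28*k/15 + 7/15.
Bound: deg f ≤ 5.
Solve for f: f(k) = k*(3*k**4 + k**3 + k**2 + 3*k - 1)/15 (degree 5 ≤ 5).
R(k) = B(k−1)·f(k)/C(k) = k*(3*k**4 + k**3 + k**2 + 3*k - 1)/(15*k**4 + 34*k**3 + 39*k**2 + 28*k + 7); s_k = R·t_k = k*(-3*k**4 - k**3 - k**2 - 3*k + 1).
s_(k+1) − s_k = -15*k**4 - 34*k**3 - 39*k**2 - 28*k - 7 = t_k.

s_k = k \left(- 3 k^{4} - k^{3} - k^{2} - 3 k + 1\right)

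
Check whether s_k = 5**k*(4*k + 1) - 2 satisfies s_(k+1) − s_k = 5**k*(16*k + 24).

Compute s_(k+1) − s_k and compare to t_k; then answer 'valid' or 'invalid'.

s_(k+1) = 5**(k + 1)*(4*k + 5) - 2
s_(k+1) − s_k = 5**k*(16*k + 24)
(s_(k+1) − s_k) − t_k = 0

Valid — Δs_k = t_k.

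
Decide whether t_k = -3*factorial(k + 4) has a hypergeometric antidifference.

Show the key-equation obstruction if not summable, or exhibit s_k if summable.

No; the degree bound rules out any f.

The ratio is k + 5.
A = k + 5, B = 1, C = 1.
Key eq: (k + 5)·f(k+1) = (1)·f(k) + (1).
Bound: deg f ≤ -1.
d = -1 < 0 ⇒ no nonzero polynomial f; not summable.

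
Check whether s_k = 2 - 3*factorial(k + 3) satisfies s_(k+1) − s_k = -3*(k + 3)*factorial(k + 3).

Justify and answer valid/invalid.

s_(k+1) = 2 - 3*factorial(k + 4)
s_(k+1) − s_k = -3*(k + 3)*factorial(k + 3)
(s_(k+1) − s_k) − t_k = 0

valid (s_(k+1) − s_k reduces to t_k)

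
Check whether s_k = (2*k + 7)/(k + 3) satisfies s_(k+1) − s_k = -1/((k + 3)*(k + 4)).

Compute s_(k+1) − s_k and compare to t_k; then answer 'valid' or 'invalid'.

s_(k+1) = (2*k + 9)/(k + 4)
s_(k+1) − s_k = -1/(k**2 + 7*k + 12)
(s_(k+1) − s_k) − t_k = 0

valid; difference matches t_k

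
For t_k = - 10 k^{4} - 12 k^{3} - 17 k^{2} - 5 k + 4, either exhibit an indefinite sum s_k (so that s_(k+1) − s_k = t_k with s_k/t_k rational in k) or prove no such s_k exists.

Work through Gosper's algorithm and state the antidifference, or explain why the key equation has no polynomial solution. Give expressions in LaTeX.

s_k = k \left(- 2 k^{4} + 2 k^{3} - 3 k^{2} + 3 k + 4\right)

t_(k+1)/t_k = (10*k**4 + 52*k**3 + 113*k**2 + 115*k + 40)/(10*k**4 + 12*k**3 + 17*k**2 + 5*k - 4).
So A=1 and B=1, with C=k**4 + 6*k**3/5 + 17*k**2/10 + k/2 - 2/5.
Set up (1)·f(k+1) − (1)·f(k) − (k**4 + 6*k**3/5 + 17*k**2/10 + k/2 - 2/5) = 0.
d = 5 from the (0,0,4) case.
Solving with deg f ≤ 5: f(k) = k*(2*k**4 - 2*k**3 + 3*k**2 - 3*k - 4)/10.
R(k) = B(k−1)·f(k)/C(k) = k*(2*k**4 - 2*k**3 + 3*k**2 - 3*k - 4)/(10*k**4 + 12*k**3 + 17*k**2 + 5*k - 4); s_k = R·t_k = k*(-2*k**4 + 2*k**3 - 3*k**2 + 3*k + 4).
Δs = -10*k**4 - 12*k**3 - 17*k**2 - 5*k + 4, as required.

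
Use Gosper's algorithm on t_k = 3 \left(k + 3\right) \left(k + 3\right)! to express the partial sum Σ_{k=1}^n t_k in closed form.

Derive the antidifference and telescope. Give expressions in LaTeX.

The ratio is (k + 4)**2/(k + 3).
So A=k + 4 and B=1, with C=k + 3.
Key eq: (k + 4)·f(k+1) = (1)·f(k) + (k + 3).
Bound: deg f ≤ 0.
A polynomial solution: f(k) = 1.
Then R = B(k−1)f/C = 1/(k + 3), so s_k = R(k)·t_k = 3*factorial(k + 3).
Δs = 3*(k + 3)*factorial(k + 3), as required.
Evaluate: s_(n+1) = 3*factorial(n + 4); subtract s_(1) = 72 ⇒ S(n) = 3*factorial(n + 4) - 72.

S(n) = 3 \left(n + 4\right)! - 72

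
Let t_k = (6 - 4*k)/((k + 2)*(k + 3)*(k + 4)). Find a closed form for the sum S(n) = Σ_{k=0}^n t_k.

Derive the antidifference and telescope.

Step 1: r(k) = (k + 2)*(2*k - 1)/((k + 5)*(2*k - 3)).
Take A(k)=k + 2, B(k)=k + 5, C(k)=k - 3/2.
Solve (k + 2)·f(k+1) − (k + 4)·f(k) = k - 3/2.
deg f ≤ 2 (via 1,1,1).
Match coefficients ⇒ f(k) = k*(k - 19)/24.
Get s_k = R·t_k = -k*(k - 19)/(6*(k + 2)*(k + 3)) with R(k) = B(k−1)f(k)/C(k) = k*(k - 19)*(k + 4)/(12*(2*k - 3)).
Δs = 2*(3 - 2*k)/(k**3 + 9*k**2 + 26*k + 24), as required.
Σ_(k=0)^n t_k = s_(n+1) − s_(0) = ((-n**2 + 17*n + 18)/(6*(n**2 + 7*n + 12))) − (0), i.e. (-n**2 + 17*n + 18)/(6*(n**2 + 7*n + 12)).

S(n) = (-n**2 + 17*n + 18)/(6*(n**2 + 7*n + 12))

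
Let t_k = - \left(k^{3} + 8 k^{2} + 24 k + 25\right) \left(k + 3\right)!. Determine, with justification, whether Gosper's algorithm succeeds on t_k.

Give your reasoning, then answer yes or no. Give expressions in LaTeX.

t_(k+1)/t_k = (k**4 + 15*k**3 + 87*k**2 + 230*k + 232)/(k**3 + 8*k**2 + 24*k + 25).
Factor: A=k + 4; B=1; C=k**3 + 8*k**2 + 24*k + 25.
Solve (k + 4)·f(k+1) − (1)·f(k) = k**3 + 8*k**2 + 24*k + 25.
From deg A=1, deg B=0, deg C=3: d=2.
Coefficient equations give f(k) = k**2 + 3*k + 3.
R(k) = B(k−1)·f(k)/C(k) = (k**2 + 3*k + 3)/(k**3 + 8*k**2 + 24*k + 25); s_k = R·t_k = -(k**2 + 3*k + 3)*factorial(k + 3).
Check: Δs_k = -(k**3 + 8*k**2 + 24*k + 25)*factorial(k + 3). ✓

Yes. s_k = - \left(k^{2} + 3 k + 3\right) \left(k + 3\right)!.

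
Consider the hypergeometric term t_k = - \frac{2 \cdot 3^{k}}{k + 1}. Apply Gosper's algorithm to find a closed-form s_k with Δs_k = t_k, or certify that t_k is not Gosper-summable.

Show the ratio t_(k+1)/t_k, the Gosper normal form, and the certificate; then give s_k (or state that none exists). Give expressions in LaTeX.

no hypergeometric antidifference exists

r(k) = 3*(k + 1)/(k + 2) after simplifying.
A = 3*k + 3, B = k + 2, C = 1.
Set up (3*k + 3)·f(k+1) − (k + 1)·f(k) − (1) = 0.
Bound: deg f ≤ -1.
Bound -1 < 0, so the key equation has no polynomial solution.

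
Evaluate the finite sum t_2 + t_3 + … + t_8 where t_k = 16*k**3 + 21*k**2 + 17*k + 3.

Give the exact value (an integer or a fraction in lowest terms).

Σ = 25599

The ratio is (16*k**3 + 69*k**2 + 107*k + 57)/(16*k**3 + 21*k**2 + 17*k + 3).
Gosper form: A/B · C(k+1)/C(k) with A=1, B=1, C=k**3 + 21*k**2/16 + 17*k/16 + 3/16.
Need (1)·f(k+1) − (1)·f(k) = k**3 + 21*k**2/16 + 17*k/16 + 3/16.
Bound: deg f ≤ 4.
Solving with deg f ≤ 4: f(k) = k*(4*k**3 - k**2 + 2*k - 2)/16.
Certificate R = B(k−1)f/C = k*(4*k**3 - k**2 + 2*k - 2)/(16*k**3 + 21*k**2 + 17*k + 3) gives s_k = k*(4*k**3 - k**2 + 2*k - 2).
Check: Δs_k = 16*k**3 + 21*k**2 + 17*k + 3. ✓
Sum = s_(9) − s_(2); s_(9) = 25659, s_(2) = 60 ⇒ 25599.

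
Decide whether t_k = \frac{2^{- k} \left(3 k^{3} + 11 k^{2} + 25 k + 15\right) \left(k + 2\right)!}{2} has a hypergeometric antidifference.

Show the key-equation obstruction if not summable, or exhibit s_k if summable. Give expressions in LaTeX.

Yes. s_k = 2^{- k} k \left(3 k + 2\right) \left(k + 2\right)!.

r(k) = (3*k**4 + 29*k**3 + 116*k**2 + 222*k + 162)/(2*(3*k**3 + 11*k**2 + 25*k + 15)) after simplifying.
Take A(k)=k/2 + 3/2, B(k)=1, C(k)=k**3 + 11*k**2/3 + 25*k/3 + 5.
Key eq: (k/2 + 3/2)·f(k+1) = (1)·f(k) + (k**3 + 11*k**2/3 + 25*k/3 + 5).
From deg A=1, deg B=0, deg C=3: d=2.
Solving with deg f ≤ 2: f(k) = 2*k*(3*k + 2)/3.
R(k) = B(k−1)·f(k)/C(k) = 2*k*(3*k + 2)/(3*k**3 + 11*k**2 + 25*k + 15); s_k = R·t_k = k*(3*k + 2)*factorial(k + 2)/2**k.
Verify: (3*k**3 + 11*k**2 + 25*k + 15)*factorial(k + 2)/(2*2**k) matches t_k.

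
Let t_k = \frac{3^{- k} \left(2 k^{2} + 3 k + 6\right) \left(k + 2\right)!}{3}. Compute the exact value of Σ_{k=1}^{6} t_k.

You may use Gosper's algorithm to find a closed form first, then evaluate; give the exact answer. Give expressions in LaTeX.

Σ = 22346/9

r(k) = (k + 3)*(3*k + 2*(k + 1)**2 + 9)/(3*(2*k**2 + 3*k + 6)) after simplifying.
Factor: A=k/3 + 1; B=1; C=k**2 + 3*k/2 + 3.
Set up (k/3 + 1)·f(k+1) − (1)·f(k) − (k**2 + 3*k/2 + 3) = 0.
Degrees (1,0,2) ⇒ d ≤ 1.
Match coefficients ⇒ f(k) = 3*(2*k + 1)/2.
So s_k = (B(k−1)f/C)·t_k = (3*(2*k + 1)/(2*k**2 + 3*k + 6))·t_k = (2*k + 1)*factorial(k + 2)/3**k.
Check: Δs_k = (2*k**2 + 3*k + 6)*factorial(k + 2)/(3*3**k). ✓
Telescoping: Σ = s_(7) − s_(1) = 22400/9 − (6) = 22346/9.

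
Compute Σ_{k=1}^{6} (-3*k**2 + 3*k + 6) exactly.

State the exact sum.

Σ = -174

t_(k+1)/t_k = (k**2 + k - 2)/(k**2 - k - 2).
Gosper form: A/B · C(k+1)/C(k) with A=1, B=1, C=k**2 - k - 2.
Key eq: (1)·f(k+1) = (1)·f(k) + (k**2 - k - 2).
From deg A=0, deg B=0, deg C=2: d=3.
A polynomial solution: f(k) = k*(k - 4)*(k + 1)/3.
R(k) = B(k−1)·f(k)/C(k) = k*(k - 4)/(3*(k - 2)); s_k = R·t_k = k*(-k**2 + 3*k + 4).
Check: Δs_k = -3*k**2 + 3*k + 6. ✓
Telescoping: Σ = s_(7) − s_(1) = -168 − (6) = -174.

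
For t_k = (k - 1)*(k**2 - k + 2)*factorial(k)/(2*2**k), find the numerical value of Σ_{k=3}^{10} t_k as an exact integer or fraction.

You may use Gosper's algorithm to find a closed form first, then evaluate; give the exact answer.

Σ = 1715175

Compute t_(k+1)/t_k: get k*(k + 1)*(-k + (k + 1)**2 + 1)/(2*(k - 1)*(k**2 - k + 2)).
A = k/2 + 1/2, B = 1, C = k**3 - 2*k**2 + 3*k - 2.
f must satisfy (k/2 + 1/2)·f(k+1) − (1)·f(k) = k**3 - 2*k**2 + 3*k - 2.
From deg A=1, deg B=0, deg C=3: d=2.
A polynomial solution: f(k) = 2*k*(k - 3).
So s_k = (B(k−1)f/C)·t_k = (2*k*(k - 3)/((k - 1)*(k**2 - k + 2)))·t_k = k*(k - 3)*factorial(k)/2**k.
s_(k+1) − s_k = (k - 1)*(k**2 - k + 2)*factorial(k)/(2*2**k) = t_k.
Sum = s_(11) − s_(3); s_(11) = 1715175, s_(3) = 0 ⇒ 1715175.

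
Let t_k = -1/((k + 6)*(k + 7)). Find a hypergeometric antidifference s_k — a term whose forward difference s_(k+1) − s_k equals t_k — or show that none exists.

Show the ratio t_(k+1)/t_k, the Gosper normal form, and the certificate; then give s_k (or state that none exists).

s_k = -k/(6*k + 36)

r(k) = (k + 6)/(k + 8) after simplifying.
Gosper form: A/B · C(k+1)/C(k) with A=k + 6, B=k + 8, C=1.
f must satisfy (k + 6)·f(k+1) − (k + 7)·f(k) = 1.
d = 1 from the (1,1,0) case.
Solve for f: f(k) = k/6 (degree 1 ≤ 1).
So s_k = (B(k−1)f/C)·t_k = (k*(k + 7)/6)·t_k = -k/(6*k + 36).
Verify: -1/(k**2 + 13*k + 42) matches t_k.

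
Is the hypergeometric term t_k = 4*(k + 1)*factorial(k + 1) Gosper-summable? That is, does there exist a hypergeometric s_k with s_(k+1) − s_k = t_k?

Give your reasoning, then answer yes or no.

t_(k+1)/t_k = (k + 2)**2/(k + 1).
Take A(k)=k + 2, B(k)=1, C(k)=k + 1.
Solve (k + 2)·f(k+1) − (1)·f(k) = k + 1.
Bound: deg f ≤ 0.
A polynomial solution: f(k) = 1.
Get s_k = R·t_k = 4*factorial(k + 1) with R(k) = B(k−1)f(k)/C(k) = 1/(k + 1).
Verify: 4*(k + 1)*factorial(k + 1) matches t_k.

Yes. s_k = 4*factorial(k + 1).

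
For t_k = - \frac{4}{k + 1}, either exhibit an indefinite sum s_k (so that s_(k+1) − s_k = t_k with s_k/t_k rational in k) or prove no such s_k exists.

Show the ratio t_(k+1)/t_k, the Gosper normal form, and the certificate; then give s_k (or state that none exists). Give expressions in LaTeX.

Ratio r(k) = (k + 1)/(k + 2).
Factor: A=k + 1; B=k + 2; C=1.
Key eq: (k + 1)·f(k+1) = (k + 1)·f(k) + (1).
Degrees (1,1,0) ⇒ d ≤ 0.
f = c0 ⇒ A·f(k+1) − B(k−1)·f(k) − C = -1. The system {-1 = 0} is inconsistent; no antidifference.

no hypergeometric antidifference exists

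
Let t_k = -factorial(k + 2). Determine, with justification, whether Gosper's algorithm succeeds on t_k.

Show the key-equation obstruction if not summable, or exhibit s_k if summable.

Ratio r(k) = k + 3.
Normal form (A,B,C) = (k + 3, 1, 1).
Need (k + 3)·f(k+1) − (1)·f(k) = 1.
From deg A=1, deg B=0, deg C=0: d=-1.
Negative degree bound (-1): no f exists, t_k not Gosper-summable.

No; the degree bound rules out any f.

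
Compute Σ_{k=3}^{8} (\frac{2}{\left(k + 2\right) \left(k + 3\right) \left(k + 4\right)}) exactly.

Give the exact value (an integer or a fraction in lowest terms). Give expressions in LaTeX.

Ratio r(k) = (k + 2)/(k + 5).
A = k + 2, B = k + 5, C = 1.
Set up (k + 2)·f(k+1) − (k + 4)·f(k) − (1) = 0.
d = 2 from the (1,1,0) case.
A polynomial solution: f(k) = k*(k + 5)/12.
Get s_k = R·t_k = k*(k + 5)/(6*(k + 2)*(k + 3)) with R(k) = B(k−1)f(k)/C(k) = k*(k + 4)*(k + 5)/12.
Δs = 2/(k**3 + 9*k**2 + 26*k + 24), as required.
Evaluate s at k=9 and k=3: 7/44 and 2/15; difference 17/660.

Σ = 17/660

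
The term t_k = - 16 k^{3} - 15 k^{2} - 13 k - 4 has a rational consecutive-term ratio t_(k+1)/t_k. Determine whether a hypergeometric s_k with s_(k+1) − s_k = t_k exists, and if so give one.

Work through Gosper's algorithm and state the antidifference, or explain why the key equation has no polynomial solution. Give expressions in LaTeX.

s_k = k^{2} \left(- 4 k^{2} + 3 k - 3\right)

Ratio r(k) = (16*k**3 + 63*k**2 + 91*k + 48)/(16*k**3 + 15*k**2 + 13*k + 4).
Normal form (A,B,C) = (1, 1, k**3 + 15*k**2/16 + 13*k/16 + 1/4).
Solve (1)·f(k+1) − (1)·f(k) = k**3 + 15*k**2/16 + 13*k/16 + 1/4.
d = 4 from the (0,0,3) case.
A polynomial solution: f(k) = k**2*(4*k**2 - 3*k + 3)/16.
R(k) = B(k−1)·f(k)/C(k) = k**2*(4*k**2 - 3*k + 3)/(16*k**3 + 15*k**2 + 13*k + 4); s_k = R·t_k = k**2*(-4*k**2 + 3*k - 3).
Verify: -16*k**3 - 15*k**2 - 13*k - 4 matches t_k.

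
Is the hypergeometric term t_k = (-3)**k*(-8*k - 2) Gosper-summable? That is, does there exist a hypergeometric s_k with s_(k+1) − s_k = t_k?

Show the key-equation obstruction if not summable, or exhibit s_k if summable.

Yes. s_k = (-3)**k*(2*k - 1).

Ratio r(k) = 3*(-4*k - 5)/(4*k + 1).
Take A(k)=-3, B(k)=1, C(k)=k + 1/4.
Solve (-3)·f(k+1) − (1)·f(k) = k + 1/4.
Degrees (0,0,1) ⇒ d ≤ 1.
Solving with deg f ≤ 1: f(k) = -(2*k - 1)/8.
Certificate R = B(k−1)f/C = -(2*k - 1)/(2*(4*k + 1)) gives s_k = (-3)**k*(2*k - 1).
Verify: (-3)**k*(-8*k - 2) matches t_k.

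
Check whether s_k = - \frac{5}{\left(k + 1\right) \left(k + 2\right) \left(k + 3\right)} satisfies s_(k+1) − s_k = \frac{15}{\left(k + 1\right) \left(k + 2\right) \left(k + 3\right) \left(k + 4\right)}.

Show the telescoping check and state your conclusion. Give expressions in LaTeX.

Valid — Δs_k = t_k.

s_(k+1) = -5/((k + 2)*(k + 3)*(k + 4))
s_(k+1) − s_k = 15/((k + 1)*(k + 2)*(k + 3)*(k + 4))
(s_(k+1) − s_k) − t_k = 0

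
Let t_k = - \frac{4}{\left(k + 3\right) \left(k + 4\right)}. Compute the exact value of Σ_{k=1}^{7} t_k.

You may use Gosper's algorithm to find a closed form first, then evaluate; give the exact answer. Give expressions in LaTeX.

The ratio is (k + 3)/(k + 5).
Take A(k)=k + 3, B(k)=k + 5, C(k)=1.
Need (k + 3)·f(k+1) − (k + 4)·f(k) = 1.
d = 1 from the (1,1,0) case.
Solve for f: f(k) = k/3 (degree 1 ≤ 1).
So s_k = (B(k−1)f/C)·t_k = (k*(k + 4)/3)·t_k = -4*k/(3*k + 9).
Δs = -4/(k**2 + 7*k + 12), as required.
Evaluate s at k=8 and k=1: -32/33 and -1/3; difference -7/11.

Σ = -7/11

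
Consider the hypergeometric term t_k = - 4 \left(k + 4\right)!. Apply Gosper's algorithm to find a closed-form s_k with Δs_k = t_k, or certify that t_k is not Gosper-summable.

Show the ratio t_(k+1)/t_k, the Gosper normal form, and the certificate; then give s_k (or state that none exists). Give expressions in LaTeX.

The ratio is k + 5.
Gosper form: A/B · C(k+1)/C(k) with A=k + 5, B=1, C=1.
Need (k + 5)·f(k+1) − (1)·f(k) = 1.
Degrees (1,0,0) ⇒ d ≤ -1.
Negative degree bound (-1): no f exists, t_k not Gosper-summable.

none — t_k is not Gosper-summable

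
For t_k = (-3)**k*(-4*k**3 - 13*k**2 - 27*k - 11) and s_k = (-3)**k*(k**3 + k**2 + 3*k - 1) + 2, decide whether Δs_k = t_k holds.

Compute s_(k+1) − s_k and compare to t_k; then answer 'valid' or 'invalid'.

Valid: the claim telescopes to t_k.

s_(k+1) = (-3)**(k + 1)*(3*k + (k + 1)**3 + (k + 1)**2 + 2) + 2
s_(k+1) − s_k = (-3)**k*(-4*k**3 - 13*k**2 - 27*k - 11)
(s_(k+1) − s_k) − t_k = 0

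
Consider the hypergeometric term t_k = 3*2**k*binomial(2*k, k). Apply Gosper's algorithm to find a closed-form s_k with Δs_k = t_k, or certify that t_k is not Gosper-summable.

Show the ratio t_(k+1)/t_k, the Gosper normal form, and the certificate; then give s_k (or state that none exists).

none — t_k is not Gosper-summable

t_(k+1)/t_k = 4*(2*k + 1)/(k + 1).
Factor: A=8*k + 4; B=k + 1; C=1.
Set up (8*k + 4)·f(k+1) − (k)·f(k) − (1) = 0.
Bound: deg f ≤ -1.
deg f ≤ -1 is impossible — no certificate.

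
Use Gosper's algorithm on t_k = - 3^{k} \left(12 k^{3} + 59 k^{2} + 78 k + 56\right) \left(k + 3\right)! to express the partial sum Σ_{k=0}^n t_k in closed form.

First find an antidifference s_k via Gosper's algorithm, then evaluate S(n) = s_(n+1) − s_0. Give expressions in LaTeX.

S(n) = - 12 \cdot 3^{n} n^{2} \left(n + 4\right)! - 15 \cdot 3^{n} n \left(n + 4\right)! - 15 \cdot 3^{n} \left(n + 4\right)! + 24

t_(k+1)/t_k = 3*(12*k**4 + 143*k**3 + 612*k**2 + 1133*k + 820)/(12*k**3 + 59*k**2 + 78*k + 56).
Normal form (A,B,C) = (3*k + 12, 1, k**3 + 59*k**2/12 + 13*k/2 + 14/3).
f must satisfy (3*k + 12)·f(k+1) − (1)·f(k) = k**3 + 59*k**2/12 + 13*k/2 + 14/3.
From deg A=1, deg B=0, deg C=3: d=2.
A polynomial solution: f(k) = (4*k**2 - 3*k + 4)/12.
Get s_k = R·t_k = -3**k*(4*k**2 - 3*k + 4)*factorial(k + 3) with R(k) = B(k−1)f(k)/C(k) = (4*k**2 - 3*k + 4)/(12*k**3 + 59*k**2 + 78*k + 56).
s_(k+1) − s_k = -3**k*(12*k**3 + 59*k**2 + 78*k + 56)*factorial(k + 3) = t_k.
Telescope: S(n) = s_(n+1) − s_(0) = -3**(n + 1)*(4*n**2 + 5*n + 5)*factorial(n + 4) − (-24) = -12*3**n*n**2*factorial(n + 4) - 15*3**n*n*factorial(n + 4) - 15*3**n*factorial(n + 4) + 24.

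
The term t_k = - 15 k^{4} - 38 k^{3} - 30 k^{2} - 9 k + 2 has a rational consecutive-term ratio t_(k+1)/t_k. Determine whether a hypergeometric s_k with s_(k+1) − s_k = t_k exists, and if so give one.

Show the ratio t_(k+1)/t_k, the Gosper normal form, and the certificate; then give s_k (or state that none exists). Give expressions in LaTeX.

r(k) = (15*k**4 + 98*k**3 + 234*k**2 + 243*k + 90)/(15*k**4 + 38*k**3 + 30*k**2 + 9*k - 2) after simplifying.
Factor: A=1; B=1; C=k**4 + 38*k**3/15 + 2*k**2 + 3*k/5 - 2/15.
Key eq: (1)·f(k+1) = (1)·f(k) + (k**4 + 38*k**3/15 + 2*k**2 + 3*k/5 - 2/15).
From deg A=0, deg B=0, deg C=4: d=5.
Match coefficients ⇒ f(k) = k*(3*k**4 + 2*k**3 - 4*k**2 - k - 2)/15.
Get s_k = R·t_k = k*(-3*k**4 - 2*k**3 + 4*k**2 + k + 2) with R(k) = B(k−1)f(k)/C(k) = k*(3*k**4 + 2*k**3 - 4*k**2 - k - 2)/(15*k**4 + 38*k**3 + 30*k**2 + 9*k - 2).
Δs = -15*k**4 - 38*k**3 - 30*k**2 - 9*k + 2, as required.

s_k = k \left(- 3 k^{4} - 2 k^{3} + 4 k^{2} + k + 2\right)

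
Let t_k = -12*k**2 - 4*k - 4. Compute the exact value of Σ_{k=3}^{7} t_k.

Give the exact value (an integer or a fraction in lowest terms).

t_(k+1)/t_k = (k + 3*(k + 1)**2 + 2)/(3*k**2 + k + 1).
Gosper form: A/B · C(k+1)/C(k) with A=1, B=1, C=k**2 + k/3 + 1/3.
Need (1)·f(k+1) − (1)·f(k) = k**2 + k/3 + 1/3.
From deg A=0, deg B=0, deg C=2: d=3.
Solving with deg f ≤ 3: f(k) = k*(k**2 - k + 1)/3.
Certificate R = B(k−1)f/C = k*(k**2 - k + 1)/(3*k**2 + k + 1) gives s_k = 4*k*(-k**2 + k - 1).
Δs = -12*k**2 - 4*k - 4, as required.
Sum = s_(8) − s_(3); s_(8) = -1824, s_(3) = -84 ⇒ -1740.

Σ = -1740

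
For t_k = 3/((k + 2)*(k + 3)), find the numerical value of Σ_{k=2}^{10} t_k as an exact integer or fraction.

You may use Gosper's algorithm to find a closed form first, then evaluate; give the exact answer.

Σ = 27/52

Ratio r(k) = (k + 2)/(k + 4).
So A=k + 2 and B=k + 4, with C=1.
f must satisfy (k + 2)·f(k+1) − (k + 3)·f(k) = 1.
Bound: deg f ≤ 1.
Solving with deg f ≤ 1: f(k) = k/2.
Get s_k = R·t_k = 3*k/(2*(k + 2)) with R(k) = B(k−1)f(k)/C(k) = k*(k + 3)/2.
Check: Δs_k = 3/(k**2 + 5*k + 6). ✓
Σ_(k=2)^(10) t_k = s_(11) − s_(2) = 33/26 − (3/4) = 27/52.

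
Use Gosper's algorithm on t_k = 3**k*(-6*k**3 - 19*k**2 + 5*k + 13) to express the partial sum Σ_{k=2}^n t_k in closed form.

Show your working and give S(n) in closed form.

t_(k+1)/t_k = 3*(6*k**3 + 37*k**2 + 51*k + 7)/(6*k**3 + 19*k**2 - 5*k - 13).
Normal form (A,B,C) = (3, 1, k**3 + 19*k**2/6 - 5*k/6 - 13/6).
f must satisfy (3)·f(k+1) − (1)·f(k) = k**3 + 19*k**2/6 - 5*k/6 - 13/6.
deg f ≤ 3 (via 0,0,3).
Solve for f: f(k) = (3*k**3 - 4*k**2 - 4*k + 1)/6 (degree 3 ≤ 3).
R(k) = B(k−1)·f(k)/C(k) = (3*k**3 - 4*k**2 - 4*k + 1)/(6*k**3 + 19*k**2 - 5*k - 13); s_k = R·t_k = 3**k*(-3*k**3 + 4*k**2 + 4*k - 1).
s_(k+1) − s_k = 3**k*(-6*k**3 - 19*k**2 + 5*k + 13) = t_k.
s_(n+1) = 3**(n + 1)*(-3*n**3 - 5*n**2 + 3*n + 4) and s_(2) = -9, so S(n) = -9*3**n*n**3 - 15*3**n*n**2 + 9*3**n*n + 12*3**n + 9.

S(n) = -9*3**n*n**3 - 15*3**n*n**2 + 9*3**n*n + 12*3**n + 9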